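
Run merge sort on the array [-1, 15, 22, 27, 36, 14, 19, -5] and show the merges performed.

Divide and conquer:
  Merge [-1] + [15] -> [-1, 15]
  Merge [22] + [27] -> [22, 27]
  Merge [-1, 15] + [22, 27] -> [-1, 15, 22, 27]
  Merge [36] + [14] -> [14, 36]
  Merge [19] + [-5] -> [-5, 19]
  Merge [14, 36] + [-5, 19] -> [-5, 14, 19, 36]
  Merge [-1, 15, 22, 27] + [-5, 14, 19, 36] -> [-5, -1, 14, 15, 19, 22, 27, 36]


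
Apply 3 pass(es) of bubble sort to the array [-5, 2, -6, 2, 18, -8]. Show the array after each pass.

After pass 1: [-5, -6, 2, 2, -8, 18] (2 swaps)
After pass 2: [-6, -5, 2, -8, 2, 18] (2 swaps)
After pass 3: [-6, -5, -8, 2, 2, 18] (1 swaps)
Total swaps: 5


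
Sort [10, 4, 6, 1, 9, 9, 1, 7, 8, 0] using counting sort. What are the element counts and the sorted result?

Count array: [1, 2, 0, 0, 1, 0, 1, 1, 1, 2, 1]
(count[i] = number of elements equal to i)
Cumulative count: [1, 3, 3, 3, 4, 4, 5, 6, 7, 9, 10]
Sorted: [0, 1, 1, 4, 6, 7, 8, 9, 9, 10]


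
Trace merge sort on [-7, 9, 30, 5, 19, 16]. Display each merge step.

Divide and conquer:
  Merge [9] + [30] -> [9, 30]
  Merge [-7] + [9, 30] -> [-7, 9, 30]
  Merge [19] + [16] -> [16, 19]
  Merge [5] + [16, 19] -> [5, 16, 19]
  Merge [-7, 9, 30] + [5, 16, 19] -> [-7, 5, 9, 16, 19, 30]


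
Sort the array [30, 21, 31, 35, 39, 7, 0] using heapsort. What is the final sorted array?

Build heap: [39, 35, 31, 30, 21, 7, 0]
Extract 39: [35, 30, 31, 0, 21, 7, 39]
Extract 35: [31, 30, 7, 0, 21, 35, 39]
Extract 31: [30, 21, 7, 0, 31, 35, 39]
Extract 30: [21, 0, 7, 30, 31, 35, 39]
Extract 21: [7, 0, 21, 30, 31, 35, 39]
Extract 7: [0, 7, 21, 30, 31, 35, 39]


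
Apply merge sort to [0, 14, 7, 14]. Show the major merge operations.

Divide and conquer:
  Merge [0] + [14] -> [0, 14]
  Merge [7] + [14] -> [7, 14]
  Merge [0, 14] + [7, 14] -> [0, 7, 14, 14]


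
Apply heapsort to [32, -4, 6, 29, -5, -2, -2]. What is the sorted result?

Build heap: [32, 29, 6, -4, -5, -2, -2]
Extract 32: [29, -2, 6, -4, -5, -2, 32]
Extract 29: [6, -2, -2, -4, -5, 29, 32]
Extract 6: [-2, -4, -2, -5, 6, 29, 32]
Extract -2: [-2, -4, -5, -2, 6, 29, 32]
Extract -2: [-4, -5, -2, -2, 6, 29, 32]
Extract -4: [-5, -4, -2, -2, 6, 29, 32]


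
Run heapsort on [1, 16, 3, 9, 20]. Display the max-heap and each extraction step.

Build heap: [20, 16, 3, 9, 1]
Extract 20: [16, 9, 3, 1, 20]
Extract 16: [9, 1, 3, 16, 20]
Extract 9: [3, 1, 9, 16, 20]
Extract 3: [1, 3, 9, 16, 20]


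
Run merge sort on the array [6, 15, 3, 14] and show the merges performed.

Divide and conquer:
  Merge [6] + [15] -> [6, 15]
  Merge [3] + [14] -> [3, 14]
  Merge [6, 15] + [3, 14] -> [3, 6, 14, 15]


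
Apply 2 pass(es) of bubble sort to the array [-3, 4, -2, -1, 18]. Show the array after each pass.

After pass 1: [-3, -2, -1, 4, 18] (2 swaps)
After pass 2: [-3, -2, -1, 4, 18] (0 swaps)
Total swaps: 2


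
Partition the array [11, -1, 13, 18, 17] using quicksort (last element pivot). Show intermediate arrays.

Partition 1: pivot=17 at index 3 -> [11, -1, 13, 17, 18]
Partition 2: pivot=13 at index 2 -> [11, -1, 13, 17, 18]
Partition 3: pivot=-1 at index 0 -> [-1, 11, 13, 17, 18]


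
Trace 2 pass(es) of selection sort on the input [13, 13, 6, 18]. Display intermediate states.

Pass 1: Select minimum 6 at index 2, swap -> [6, 13, 13, 18]
Pass 2: Select minimum 13 at index 1, swap -> [6, 13, 13, 18]


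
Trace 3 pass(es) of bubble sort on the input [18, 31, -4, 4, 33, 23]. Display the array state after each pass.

After pass 1: [18, -4, 4, 31, 23, 33] (3 swaps)
After pass 2: [-4, 4, 18, 23, 31, 33] (3 swaps)
After pass 3: [-4, 4, 18, 23, 31, 33] (0 swaps)
Total swaps: 6


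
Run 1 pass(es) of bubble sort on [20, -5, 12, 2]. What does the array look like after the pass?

After pass 1: [-5, 12, 2, 20] (3 swaps)
Total swaps: 3


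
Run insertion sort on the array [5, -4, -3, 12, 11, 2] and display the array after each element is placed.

First element 5 is already 'sorted'
Insert -4: shifted 1 elements -> [-4, 5, -3, 12, 11, 2]
Insert -3: shifted 1 elements -> [-4, -3, 5, 12, 11, 2]
Insert 12: shifted 0 elements -> [-4, -3, 5, 12, 11, 2]
Insert 11: shifted 1 elements -> [-4, -3, 5, 11, 12, 2]
Insert 2: shifted 3 elements -> [-4, -3, 2, 5, 11, 12]


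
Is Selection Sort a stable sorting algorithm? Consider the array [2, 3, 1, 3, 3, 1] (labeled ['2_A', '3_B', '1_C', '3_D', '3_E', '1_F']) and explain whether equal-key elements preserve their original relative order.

Trace Selection Sort on the labeled array (the key is the number; the letter only tracks identity):
  Pass 1: minimum of unsorted part is 1_C at index 2; swap it with 2_A at index 0 -> [1_C, 3_B, 2_A, 3_D, 3_E, 1_F]
  Pass 2: minimum of unsorted part is 1_F at index 5; swap it with 3_B at index 1 -> [1_C, 1_F, 2_A, 3_D, 3_E, 3_B]
  Pass 3: minimum 2_A is already at index 2; no swap -> [1_C, 1_F, 2_A, 3_D, 3_E, 3_B]
  Pass 4: minimum 3_D is already at index 3; no swap -> [1_C, 1_F, 2_A, 3_D, 3_E, 3_B]
  Pass 5: minimum 3_E is already at index 4; no swap -> [1_C, 1_F, 2_A, 3_D, 3_E, 3_B]
Final order: [1_C, 1_F, 2_A, 3_D, 3_E, 3_B]
Equal keys:
  value 1: originally 1_C, 1_F; after sorting 1_C, 1_F -> order preserved
  value 3: originally 3_B, 3_D, 3_E; after sorting 3_D, 3_E, 3_B -> order changed
Equal keys were reordered, so Selection Sort is not stable: the long-range swap that moves the minimum into place can carry an element past an equal key. (One such input is enough; an unstable sort may happen to preserve order on other inputs, but it gives no guarantee.)
Answer: Not stable


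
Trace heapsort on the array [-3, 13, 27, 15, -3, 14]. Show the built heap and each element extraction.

Build heap: [27, 15, 14, 13, -3, -3]
Extract 27: [15, 13, 14, -3, -3, 27]
Extract 15: [14, 13, -3, -3, 15, 27]
Extract 14: [13, -3, -3, 14, 15, 27]
Extract 13: [-3, -3, 13, 14, 15, 27]
Extract -3: [-3, -3, 13, 14, 15, 27]


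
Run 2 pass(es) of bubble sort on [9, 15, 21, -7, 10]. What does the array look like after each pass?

After pass 1: [9, 15, -7, 10, 21] (2 swaps)
After pass 2: [9, -7, 10, 15, 21] (2 swaps)
Total swaps: 4


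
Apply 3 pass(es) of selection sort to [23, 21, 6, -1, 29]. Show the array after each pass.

Pass 1: Select minimum -1 at index 3, swap -> [-1, 21, 6, 23, 29]
Pass 2: Select minimum 6 at index 2, swap -> [-1, 6, 21, 23, 29]
Pass 3: Select minimum 21 at index 2, swap -> [-1, 6, 21, 23, 29]


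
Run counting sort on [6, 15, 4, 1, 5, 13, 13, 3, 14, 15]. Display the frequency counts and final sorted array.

Count array: [0, 1, 0, 1, 1, 1, 1, 0, 0, 0, 0, 0, 0, 2, 1, 2]
(count[i] = number of elements equal to i)
Cumulative count: [0, 1, 1, 2, 3, 4, 5, 5, 5, 5, 5, 5, 5, 7, 8, 10]
Sorted: [1, 3, 4, 5, 6, 13, 13, 14, 15, 15]


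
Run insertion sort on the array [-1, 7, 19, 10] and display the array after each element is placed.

First element -1 is already 'sorted'
Insert 7: shifted 0 elements -> [-1, 7, 19, 10]
Insert 19: shifted 0 elements -> [-1, 7, 19, 10]
Insert 10: shifted 1 elements -> [-1, 7, 10, 19]


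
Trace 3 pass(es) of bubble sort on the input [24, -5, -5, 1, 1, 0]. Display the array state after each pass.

After pass 1: [-5, -5, 1, 1, 0, 24] (5 swaps)
After pass 2: [-5, -5, 1, 0, 1, 24] (1 swaps)
After pass 3: [-5, -5, 0, 1, 1, 24] (1 swaps)
Total swaps: 7


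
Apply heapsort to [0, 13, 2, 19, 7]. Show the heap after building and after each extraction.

Build heap: [19, 13, 2, 0, 7]
Extract 19: [13, 7, 2, 0, 19]
Extract 13: [7, 0, 2, 13, 19]
Extract 7: [2, 0, 7, 13, 19]
Extract 2: [0, 2, 7, 13, 19]


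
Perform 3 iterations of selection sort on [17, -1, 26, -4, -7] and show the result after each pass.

Pass 1: Select minimum -7 at index 4, swap -> [-7, -1, 26, -4, 17]
Pass 2: Select minimum -4 at index 3, swap -> [-7, -4, 26, -1, 17]
Pass 3: Select minimum -1 at index 3, swap -> [-7, -4, -1, 26, 17]


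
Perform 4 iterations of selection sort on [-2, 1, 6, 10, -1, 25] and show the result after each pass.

Pass 1: Select minimum -2 at index 0, swap -> [-2, 1, 6, 10, -1, 25]
Pass 2: Select minimum -1 at index 4, swap -> [-2, -1, 6, 10, 1, 25]
Pass 3: Select minimum 1 at index 4, swap -> [-2, -1, 1, 10, 6, 25]
Pass 4: Select minimum 6 at index 4, swap -> [-2, -1, 1, 6, 10, 25]


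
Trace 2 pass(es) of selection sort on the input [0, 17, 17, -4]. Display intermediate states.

Pass 1: Select minimum -4 at index 3, swap -> [-4, 17, 17, 0]
Pass 2: Select minimum 0 at index 3, swap -> [-4, 0, 17, 17]


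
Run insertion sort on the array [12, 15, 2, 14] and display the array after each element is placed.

First element 12 is already 'sorted'
Insert 15: shifted 0 elements -> [12, 15, 2, 14]
Insert 2: shifted 2 elements -> [2, 12, 15, 14]
Insert 14: shifted 1 elements -> [2, 12, 14, 15]


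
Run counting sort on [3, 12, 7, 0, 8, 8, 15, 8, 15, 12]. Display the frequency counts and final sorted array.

Count array: [1, 0, 0, 1, 0, 0, 0, 1, 3, 0, 0, 0, 2, 0, 0, 2]
(count[i] = number of elements equal to i)
Cumulative count: [1, 1, 1, 2, 2, 2, 2, 3, 6, 6, 6, 6, 8, 8, 8, 10]
Sorted: [0, 3, 7, 8, 8, 8, 12, 12, 15, 15]


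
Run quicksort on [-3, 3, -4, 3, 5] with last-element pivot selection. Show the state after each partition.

Partition 1: pivot=5 at index 4 -> [-3, 3, -4, 3, 5]
Partition 2: pivot=3 at index 3 -> [-3, 3, -4, 3, 5]
Partition 3: pivot=-4 at index 0 -> [-4, 3, -3, 3, 5]
Partition 4: pivot=-3 at index 1 -> [-4, -3, 3, 3, 5]


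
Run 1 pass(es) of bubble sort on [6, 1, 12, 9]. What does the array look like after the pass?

After pass 1: [1, 6, 9, 12] (2 swaps)
Total swaps: 2


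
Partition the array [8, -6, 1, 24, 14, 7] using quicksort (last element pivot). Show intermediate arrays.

Partition 1: pivot=7 at index 2 -> [-6, 1, 7, 24, 14, 8]
Partition 2: pivot=1 at index 1 -> [-6, 1, 7, 24, 14, 8]
Partition 3: pivot=8 at index 3 -> [-6, 1, 7, 8, 14, 24]
Partition 4: pivot=24 at index 5 -> [-6, 1, 7, 8, 14, 24]


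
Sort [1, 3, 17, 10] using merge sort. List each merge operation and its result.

Divide and conquer:
  Merge [1] + [3] -> [1, 3]
  Merge [17] + [10] -> [10, 17]
  Merge [1, 3] + [10, 17] -> [1, 3, 10, 17]


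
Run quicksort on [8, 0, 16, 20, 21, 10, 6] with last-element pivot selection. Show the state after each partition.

Partition 1: pivot=6 at index 1 -> [0, 6, 16, 20, 21, 10, 8]
Partition 2: pivot=8 at index 2 -> [0, 6, 8, 20, 21, 10, 16]
Partition 3: pivot=16 at index 4 -> [0, 6, 8, 10, 16, 20, 21]
Partition 4: pivot=21 at index 6 -> [0, 6, 8, 10, 16, 20, 21]


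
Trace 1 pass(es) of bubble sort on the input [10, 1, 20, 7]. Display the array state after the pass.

After pass 1: [1, 10, 7, 20] (2 swaps)
Total swaps: 2


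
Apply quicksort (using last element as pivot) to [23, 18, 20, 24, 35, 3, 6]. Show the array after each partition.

Partition 1: pivot=6 at index 1 -> [3, 6, 20, 24, 35, 23, 18]
Partition 2: pivot=18 at index 2 -> [3, 6, 18, 24, 35, 23, 20]
Partition 3: pivot=20 at index 3 -> [3, 6, 18, 20, 35, 23, 24]
Partition 4: pivot=24 at index 5 -> [3, 6, 18, 20, 23, 24, 35]


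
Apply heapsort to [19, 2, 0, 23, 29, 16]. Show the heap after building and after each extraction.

Build heap: [29, 23, 16, 19, 2, 0]
Extract 29: [23, 19, 16, 0, 2, 29]
Extract 23: [19, 2, 16, 0, 23, 29]
Extract 19: [16, 2, 0, 19, 23, 29]
Extract 16: [2, 0, 16, 19, 23, 29]
Extract 2: [0, 2, 16, 19, 23, 29]


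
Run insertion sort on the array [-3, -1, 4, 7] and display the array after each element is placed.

First element -3 is already 'sorted'
Insert -1: shifted 0 elements -> [-3, -1, 4, 7]
Insert 4: shifted 0 elements -> [-3, -1, 4, 7]
Insert 7: shifted 0 elements -> [-3, -1, 4, 7]


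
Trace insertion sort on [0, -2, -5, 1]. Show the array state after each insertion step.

First element 0 is already 'sorted'
Insert -2: shifted 1 elements -> [-2, 0, -5, 1]
Insert -5: shifted 2 elements -> [-5, -2, 0, 1]
Insert 1: shifted 0 elements -> [-5, -2, 0, 1]


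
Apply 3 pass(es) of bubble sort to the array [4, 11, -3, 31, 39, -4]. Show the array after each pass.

After pass 1: [4, -3, 11, 31, -4, 39] (2 swaps)
After pass 2: [-3, 4, 11, -4, 31, 39] (2 swaps)
After pass 3: [-3, 4, -4, 11, 31, 39] (1 swaps)
Total swaps: 5


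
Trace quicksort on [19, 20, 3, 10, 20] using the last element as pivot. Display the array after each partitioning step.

Partition 1: pivot=20 at index 4 -> [19, 20, 3, 10, 20]
Partition 2: pivot=10 at index 1 -> [3, 10, 19, 20, 20]
Partition 3: pivot=20 at index 3 -> [3, 10, 19, 20, 20]


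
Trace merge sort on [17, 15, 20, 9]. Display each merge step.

Divide and conquer:
  Merge [17] + [15] -> [15, 17]
  Merge [20] + [9] -> [9, 20]
  Merge [15, 17] + [9, 20] -> [9, 15, 17, 20]


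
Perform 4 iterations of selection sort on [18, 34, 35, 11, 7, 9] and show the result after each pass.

Pass 1: Select minimum 7 at index 4, swap -> [7, 34, 35, 11, 18, 9]
Pass 2: Select minimum 9 at index 5, swap -> [7, 9, 35, 11, 18, 34]
Pass 3: Select minimum 11 at index 3, swap -> [7, 9, 11, 35, 18, 34]
Pass 4: Select minimum 18 at index 4, swap -> [7, 9, 11, 18, 35, 34]


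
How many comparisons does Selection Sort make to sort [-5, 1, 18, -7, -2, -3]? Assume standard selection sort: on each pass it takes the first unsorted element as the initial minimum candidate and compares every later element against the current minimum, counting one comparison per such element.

Pass 1: scan indices 1..5 for the minimum = 5 comparison(s); min is -7, place at index 0 -> [-7, 1, 18, -5, -2, -3]
Pass 2: scan indices 2..5 for the minimum = 4 comparison(s); min is -5, place at index 1 -> [-7, -5, 18, 1, -2, -3]
Pass 3: scan indices 3..5 for the minimum = 3 comparison(s); min is -3, place at index 2 -> [-7, -5, -3, 1, -2, 18]
Pass 4: scan indices 4..5 for the minimum = 2 comparison(s); min is -2, place at index 3 -> [-7, -5, -3, -2, 1, 18]
Pass 5: scan indices 5..5 for the minimum = 1 comparison(s); min is 1, place at index 4 -> [-7, -5, -3, -2, 1, 18]
Selection sort always scans the whole unsorted suffix, so the count is (n-1) + (n-2) + ... + 1 = n(n-1)/2 = 6*5/2 = 15 regardless of the input order.
Total comparisons: 5 + 4 + 3 + 2 + 1 = 15


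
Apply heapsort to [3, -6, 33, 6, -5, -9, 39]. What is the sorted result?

Build heap: [39, 6, 33, -6, -5, -9, 3]
Extract 39: [33, 6, 3, -6, -5, -9, 39]
Extract 33: [6, -5, 3, -6, -9, 33, 39]
Extract 6: [3, -5, -9, -6, 6, 33, 39]
Extract 3: [-5, -6, -9, 3, 6, 33, 39]
Extract -5: [-6, -9, -5, 3, 6, 33, 39]
Extract -6: [-9, -6, -5, 3, 6, 33, 39]


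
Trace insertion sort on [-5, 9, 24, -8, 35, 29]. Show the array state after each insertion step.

First element -5 is already 'sorted'
Insert 9: shifted 0 elements -> [-5, 9, 24, -8, 35, 29]
Insert 24: shifted 0 elements -> [-5, 9, 24, -8, 35, 29]
Insert -8: shifted 3 elements -> [-8, -5, 9, 24, 35, 29]
Insert 35: shifted 0 elements -> [-8, -5, 9, 24, 35, 29]
Insert 29: shifted 1 elements -> [-8, -5, 9, 24, 29, 35]


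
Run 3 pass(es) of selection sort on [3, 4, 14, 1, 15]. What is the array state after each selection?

Pass 1: Select minimum 1 at index 3, swap -> [1, 4, 14, 3, 15]
Pass 2: Select minimum 3 at index 3, swap -> [1, 3, 14, 4, 15]
Pass 3: Select minimum 4 at index 3, swap -> [1, 3, 4, 14, 15]


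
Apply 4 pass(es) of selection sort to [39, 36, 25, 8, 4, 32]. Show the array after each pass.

Pass 1: Select minimum 4 at index 4, swap -> [4, 36, 25, 8, 39, 32]
Pass 2: Select minimum 8 at index 3, swap -> [4, 8, 25, 36, 39, 32]
Pass 3: Select minimum 25 at index 2, swap -> [4, 8, 25, 36, 39, 32]
Pass 4: Select minimum 32 at index 5, swap -> [4, 8, 25, 32, 39, 36]


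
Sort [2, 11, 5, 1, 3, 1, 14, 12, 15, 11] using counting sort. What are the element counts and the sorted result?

Count array: [0, 2, 1, 1, 0, 1, 0, 0, 0, 0, 0, 2, 1, 0, 1, 1]
(count[i] = number of elements equal to i)
Cumulative count: [0, 2, 3, 4, 4, 5, 5, 5, 5, 5, 5, 7, 8, 8, 9, 10]
Sorted: [1, 1, 2, 3, 5, 11, 11, 12, 14, 15]


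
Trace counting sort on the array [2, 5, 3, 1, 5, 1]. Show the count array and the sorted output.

Count array: [0, 2, 1, 1, 0, 2]
(count[i] = number of elements equal to i)
Cumulative count: [0, 2, 3, 4, 4, 6]
Sorted: [1, 1, 2, 3, 5, 5]


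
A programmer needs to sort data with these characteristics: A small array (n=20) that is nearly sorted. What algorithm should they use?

Best choice: Insertion sort
Reason: Insertion sort is O(n) for nearly sorted arrays and has low overhead


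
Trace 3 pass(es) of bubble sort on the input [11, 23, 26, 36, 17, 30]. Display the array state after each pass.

After pass 1: [11, 23, 26, 17, 30, 36] (2 swaps)
After pass 2: [11, 23, 17, 26, 30, 36] (1 swaps)
After pass 3: [11, 17, 23, 26, 30, 36] (1 swaps)
Total swaps: 4


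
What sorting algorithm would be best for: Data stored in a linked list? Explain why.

Best choice: Merge sort
Reason: Merge sort doesn't require random access; can be done in O(1) extra space for linked lists


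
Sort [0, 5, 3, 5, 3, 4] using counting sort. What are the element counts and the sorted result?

Count array: [1, 0, 0, 2, 1, 2]
(count[i] = number of elements equal to i)
Cumulative count: [1, 1, 1, 3, 4, 6]
Sorted: [0, 3, 3, 4, 5, 5]


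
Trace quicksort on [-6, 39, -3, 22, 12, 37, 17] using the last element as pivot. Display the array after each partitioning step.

Partition 1: pivot=17 at index 3 -> [-6, -3, 12, 17, 39, 37, 22]
Partition 2: pivot=12 at index 2 -> [-6, -3, 12, 17, 39, 37, 22]
Partition 3: pivot=-3 at index 1 -> [-6, -3, 12, 17, 39, 37, 22]
Partition 4: pivot=22 at index 4 -> [-6, -3, 12, 17, 22, 37, 39]
Partition 5: pivot=39 at index 6 -> [-6, -3, 12, 17, 22, 37, 39]


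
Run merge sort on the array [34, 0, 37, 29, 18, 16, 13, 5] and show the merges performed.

Divide and conquer:
  Merge [34] + [0] -> [0, 34]
  Merge [37] + [29] -> [29, 37]
  Merge [0, 34] + [29, 37] -> [0, 29, 34, 37]
  Merge [18] + [16] -> [16, 18]
  Merge [13] + [5] -> [5, 13]
  Merge [16, 18] + [5, 13] -> [5, 13, 16, 18]
  Merge [0, 29, 34, 37] + [5, 13, 16, 18] -> [0, 5, 13, 16, 18, 29, 34, 37]


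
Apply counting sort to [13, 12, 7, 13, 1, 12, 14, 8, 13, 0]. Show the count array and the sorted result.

Count array: [1, 1, 0, 0, 0, 0, 0, 1, 1, 0, 0, 0, 2, 3, 1]
(count[i] = number of elements equal to i)
Cumulative count: [1, 2, 2, 2, 2, 2, 2, 3, 4, 4, 4, 4, 6, 9, 10]
Sorted: [0, 1, 7, 8, 12, 12, 13, 13, 13, 14]


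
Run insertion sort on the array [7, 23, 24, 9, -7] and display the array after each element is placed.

First element 7 is already 'sorted'
Insert 23: shifted 0 elements -> [7, 23, 24, 9, -7]
Insert 24: shifted 0 elements -> [7, 23, 24, 9, -7]
Insert 9: shifted 2 elements -> [7, 9, 23, 24, -7]
Insert -7: shifted 4 elements -> [-7, 7, 9, 23, 24]


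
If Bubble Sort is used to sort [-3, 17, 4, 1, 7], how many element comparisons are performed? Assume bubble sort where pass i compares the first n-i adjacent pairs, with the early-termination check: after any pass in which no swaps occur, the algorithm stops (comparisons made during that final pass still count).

Pass 1: compare adjacent pairs (0,1)..(3,4) = 4 comparison(s), 3 swap(s) -> [-3, 4, 1, 7, 17]
Pass 2: compare adjacent pairs (0,1)..(2,3) = 3 comparison(s), 1 swap(s) -> [-3, 1, 4, 7, 17]
Pass 3: compare adjacent pairs (0,1)..(1,2) = 2 comparison(s), 0 swap(s) -> [-3, 1, 4, 7, 17]
No swaps in this pass, so bubble sort stops here.
Total comparisons: 4 + 3 + 2 = 9


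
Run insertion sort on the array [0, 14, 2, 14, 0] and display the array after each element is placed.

First element 0 is already 'sorted'
Insert 14: shifted 0 elements -> [0, 14, 2, 14, 0]
Insert 2: shifted 1 elements -> [0, 2, 14, 14, 0]
Insert 14: shifted 0 elements -> [0, 2, 14, 14, 0]
Insert 0: shifted 3 elements -> [0, 0, 2, 14, 14]


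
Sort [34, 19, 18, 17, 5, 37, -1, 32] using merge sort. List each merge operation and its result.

Divide and conquer:
  Merge [34] + [19] -> [19, 34]
  Merge [18] + [17] -> [17, 18]
  Merge [19, 34] + [17, 18] -> [17, 18, 19, 34]
  Merge [5] + [37] -> [5, 37]
  Merge [-1] + [32] -> [-1, 32]
  Merge [5, 37] + [-1, 32] -> [-1, 5, 32, 37]
  Merge [17, 18, 19, 34] + [-1, 5, 32, 37] -> [-1, 5, 17, 18, 19, 32, 34, 37]


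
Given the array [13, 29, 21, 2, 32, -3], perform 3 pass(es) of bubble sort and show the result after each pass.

After pass 1: [13, 21, 2, 29, -3, 32] (3 swaps)
After pass 2: [13, 2, 21, -3, 29, 32] (2 swaps)
After pass 3: [2, 13, -3, 21, 29, 32] (2 swaps)
Total swaps: 7


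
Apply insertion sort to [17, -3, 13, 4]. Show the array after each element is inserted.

First element 17 is already 'sorted'
Insert -3: shifted 1 elements -> [-3, 17, 13, 4]
Insert 13: shifted 1 elements -> [-3, 13, 17, 4]
Insert 4: shifted 2 elements -> [-3, 4, 13, 17]


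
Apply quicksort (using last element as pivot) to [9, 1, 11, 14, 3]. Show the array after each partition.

Partition 1: pivot=3 at index 1 -> [1, 3, 11, 14, 9]
Partition 2: pivot=9 at index 2 -> [1, 3, 9, 14, 11]
Partition 3: pivot=11 at index 3 -> [1, 3, 9, 11, 14]


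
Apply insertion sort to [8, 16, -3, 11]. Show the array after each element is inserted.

First element 8 is already 'sorted'
Insert 16: shifted 0 elements -> [8, 16, -3, 11]
Insert -3: shifted 2 elements -> [-3, 8, 16, 11]
Insert 11: shifted 1 elements -> [-3, 8, 11, 16]


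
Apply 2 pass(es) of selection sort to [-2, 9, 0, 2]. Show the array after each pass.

Pass 1: Select minimum -2 at index 0, swap -> [-2, 9, 0, 2]
Pass 2: Select minimum 0 at index 2, swap -> [-2, 0, 9, 2]


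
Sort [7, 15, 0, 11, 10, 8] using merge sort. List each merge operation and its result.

Divide and conquer:
  Merge [15] + [0] -> [0, 15]
  Merge [7] + [0, 15] -> [0, 7, 15]
  Merge [10] + [8] -> [8, 10]
  Merge [11] + [8, 10] -> [8, 10, 11]
  Merge [0, 7, 15] + [8, 10, 11] -> [0, 7, 8, 10, 11, 15]


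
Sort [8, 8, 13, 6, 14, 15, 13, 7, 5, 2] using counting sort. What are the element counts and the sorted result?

Count array: [0, 0, 1, 0, 0, 1, 1, 1, 2, 0, 0, 0, 0, 2, 1, 1]
(count[i] = number of elements equal to i)
Cumulative count: [0, 0, 1, 1, 1, 2, 3, 4, 6, 6, 6, 6, 6, 8, 9, 10]
Sorted: [2, 5, 6, 7, 8, 8, 13, 13, 14, 15]


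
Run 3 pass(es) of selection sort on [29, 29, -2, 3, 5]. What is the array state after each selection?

Pass 1: Select minimum -2 at index 2, swap -> [-2, 29, 29, 3, 5]
Pass 2: Select minimum 3 at index 3, swap -> [-2, 3, 29, 29, 5]
Pass 3: Select minimum 5 at index 4, swap -> [-2, 3, 5, 29, 29]


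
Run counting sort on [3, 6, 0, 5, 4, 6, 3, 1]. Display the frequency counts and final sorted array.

Count array: [1, 1, 0, 2, 1, 1, 2]
(count[i] = number of elements equal to i)
Cumulative count: [1, 2, 2, 4, 5, 6, 8]
Sorted: [0, 1, 3, 3, 4, 5, 6, 6]


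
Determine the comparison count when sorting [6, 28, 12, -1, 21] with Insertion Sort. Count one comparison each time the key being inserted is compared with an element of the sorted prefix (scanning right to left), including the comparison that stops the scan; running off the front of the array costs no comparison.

Insert 28: 6 <= 28 (stop) = 1 comparison(s) -> [6, 28, 12, -1, 21]
Insert 12: 28 > 12 (shift), 6 <= 12 (stop) = 2 comparison(s) -> [6, 12, 28, -1, 21]
Insert -1: 28 > -1 (shift), 12 > -1 (shift), 6 > -1 (shift), reached front = 3 comparison(s) -> [-1, 6, 12, 28, 21]
Insert 21: 28 > 21 (shift), 12 <= 21 (stop) = 2 comparison(s) -> [-1, 6, 12, 21, 28]
Total comparisons: 1 + 2 + 3 + 2 = 8


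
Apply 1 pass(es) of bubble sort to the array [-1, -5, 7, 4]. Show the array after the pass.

After pass 1: [-5, -1, 4, 7] (2 swaps)
Total swaps: 2


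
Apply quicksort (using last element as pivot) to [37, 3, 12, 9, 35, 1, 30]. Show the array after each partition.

Partition 1: pivot=30 at index 4 -> [3, 12, 9, 1, 30, 37, 35]
Partition 2: pivot=1 at index 0 -> [1, 12, 9, 3, 30, 37, 35]
Partition 3: pivot=3 at index 1 -> [1, 3, 9, 12, 30, 37, 35]
Partition 4: pivot=12 at index 3 -> [1, 3, 9, 12, 30, 37, 35]
Partition 5: pivot=35 at index 5 -> [1, 3, 9, 12, 30, 35, 37]


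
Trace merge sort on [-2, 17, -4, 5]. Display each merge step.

Divide and conquer:
  Merge [-2] + [17] -> [-2, 17]
  Merge [-4] + [5] -> [-4, 5]
  Merge [-2, 17] + [-4, 5] -> [-4, -2, 5, 17]


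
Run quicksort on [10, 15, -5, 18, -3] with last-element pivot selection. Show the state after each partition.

Partition 1: pivot=-3 at index 1 -> [-5, -3, 10, 18, 15]
Partition 2: pivot=15 at index 3 -> [-5, -3, 10, 15, 18]


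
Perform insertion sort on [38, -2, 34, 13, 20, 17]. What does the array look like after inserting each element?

First element 38 is already 'sorted'
Insert -2: shifted 1 elements -> [-2, 38, 34, 13, 20, 17]
Insert 34: shifted 1 elements -> [-2, 34, 38, 13, 20, 17]
Insert 13: shifted 2 elements -> [-2, 13, 34, 38, 20, 17]
Insert 20: shifted 2 elements -> [-2, 13, 20, 34, 38, 17]
Insert 17: shifted 3 elements -> [-2, 13, 17, 20, 34, 38]


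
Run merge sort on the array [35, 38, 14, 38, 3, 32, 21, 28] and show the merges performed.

Divide and conquer:
  Merge [35] + [38] -> [35, 38]
  Merge [14] + [38] -> [14, 38]
  Merge [35, 38] + [14, 38] -> [14, 35, 38, 38]
  Merge [3] + [32] -> [3, 32]
  Merge [21] + [28] -> [21, 28]
  Merge [3, 32] + [21, 28] -> [3, 21, 28, 32]
  Merge [14, 35, 38, 38] + [3, 21, 28, 32] -> [3, 14, 21, 28, 32, 35, 38, 38]


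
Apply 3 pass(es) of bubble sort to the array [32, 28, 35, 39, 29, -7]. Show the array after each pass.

After pass 1: [28, 32, 35, 29, -7, 39] (3 swaps)
After pass 2: [28, 32, 29, -7, 35, 39] (2 swaps)
After pass 3: [28, 29, -7, 32, 35, 39] (2 swaps)
Total swaps: 7


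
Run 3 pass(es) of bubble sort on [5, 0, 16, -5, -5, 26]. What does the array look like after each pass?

After pass 1: [0, 5, -5, -5, 16, 26] (3 swaps)
After pass 2: [0, -5, -5, 5, 16, 26] (2 swaps)
After pass 3: [-5, -5, 0, 5, 16, 26] (2 swaps)
Total swaps: 7


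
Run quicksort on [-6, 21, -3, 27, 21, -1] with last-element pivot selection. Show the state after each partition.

Partition 1: pivot=-1 at index 2 -> [-6, -3, -1, 27, 21, 21]
Partition 2: pivot=-3 at index 1 -> [-6, -3, -1, 27, 21, 21]
Partition 3: pivot=21 at index 4 -> [-6, -3, -1, 21, 21, 27]


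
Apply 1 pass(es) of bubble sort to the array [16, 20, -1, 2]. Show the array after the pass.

After pass 1: [16, -1, 2, 20] (2 swaps)
Total swaps: 2


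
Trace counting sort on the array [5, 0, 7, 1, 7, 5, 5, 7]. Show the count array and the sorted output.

Count array: [1, 1, 0, 0, 0, 3, 0, 3]
(count[i] = number of elements equal to i)
Cumulative count: [1, 2, 2, 2, 2, 5, 5, 8]
Sorted: [0, 1, 5, 5, 5, 7, 7, 7]


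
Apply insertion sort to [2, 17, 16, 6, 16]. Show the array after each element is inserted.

First element 2 is already 'sorted'
Insert 17: shifted 0 elements -> [2, 17, 16, 6, 16]
Insert 16: shifted 1 elements -> [2, 16, 17, 6, 16]
Insert 6: shifted 2 elements -> [2, 6, 16, 17, 16]
Insert 16: shifted 1 elements -> [2, 6, 16, 16, 17]


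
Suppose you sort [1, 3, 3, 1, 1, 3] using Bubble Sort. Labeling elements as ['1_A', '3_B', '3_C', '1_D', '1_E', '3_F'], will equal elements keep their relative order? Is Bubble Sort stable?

Trace Bubble Sort on the labeled array (the key is the number; the letter only tracks identity):
  After pass 1: [1_A, 3_B, 1_D, 1_E, 3_C, 3_F]
  After pass 2: [1_A, 1_D, 1_E, 3_B, 3_C, 3_F]
  After pass 3: [1_A, 1_D, 1_E, 3_B, 3_C, 3_F] (no swaps, done)
Final order: [1_A, 1_D, 1_E, 3_B, 3_C, 3_F]
Equal keys:
  value 1: originally 1_A, 1_D, 1_E; after sorting 1_A, 1_D, 1_E -> order preserved
  value 3: originally 3_B, 3_C, 3_F; after sorting 3_B, 3_C, 3_F -> order preserved
All equal keys kept their original relative order. Bubble Sort is stable: it only swaps adjacent elements when the left one is strictly greater, so equal keys never move past each other.
Answer: Stable


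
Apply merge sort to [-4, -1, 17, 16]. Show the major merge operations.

Divide and conquer:
  Merge [-4] + [-1] -> [-4, -1]
  Merge [17] + [16] -> [16, 17]
  Merge [-4, -1] + [16, 17] -> [-4, -1, 16, 17]


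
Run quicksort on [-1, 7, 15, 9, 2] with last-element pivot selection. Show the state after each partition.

Partition 1: pivot=2 at index 1 -> [-1, 2, 15, 9, 7]
Partition 2: pivot=7 at index 2 -> [-1, 2, 7, 9, 15]
Partition 3: pivot=15 at index 4 -> [-1, 2, 7, 9, 15]


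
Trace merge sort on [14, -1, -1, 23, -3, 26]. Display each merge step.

Divide and conquer:
  Merge [-1] + [-1] -> [-1, -1]
  Merge [14] + [-1, -1] -> [-1, -1, 14]
  Merge [-3] + [26] -> [-3, 26]
  Merge [23] + [-3, 26] -> [-3, 23, 26]
  Merge [-1, -1, 14] + [-3, 23, 26] -> [-3, -1, -1, 14, 23, 26]


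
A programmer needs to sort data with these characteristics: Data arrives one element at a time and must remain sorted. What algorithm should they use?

Best choice: Insertion sort
Reason: Insertion sort naturally handles online/streaming input by inserting each new element into sorted position


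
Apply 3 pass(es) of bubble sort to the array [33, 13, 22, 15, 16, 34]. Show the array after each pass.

After pass 1: [13, 22, 15, 16, 33, 34] (4 swaps)
After pass 2: [13, 15, 16, 22, 33, 34] (2 swaps)
After pass 3: [13, 15, 16, 22, 33, 34] (0 swaps)
Total swaps: 6


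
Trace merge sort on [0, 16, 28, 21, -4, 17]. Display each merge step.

Divide and conquer:
  Merge [16] + [28] -> [16, 28]
  Merge [0] + [16, 28] -> [0, 16, 28]
  Merge [-4] + [17] -> [-4, 17]
  Merge [21] + [-4, 17] -> [-4, 17, 21]
  Merge [0, 16, 28] + [-4, 17, 21] -> [-4, 0, 16, 17, 21, 28]


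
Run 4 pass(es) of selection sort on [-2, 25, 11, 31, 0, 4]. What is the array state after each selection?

Pass 1: Select minimum -2 at index 0, swap -> [-2, 25, 11, 31, 0, 4]
Pass 2: Select minimum 0 at index 4, swap -> [-2, 0, 11, 31, 25, 4]
Pass 3: Select minimum 4 at index 5, swap -> [-2, 0, 4, 31, 25, 11]
Pass 4: Select minimum 11 at index 5, swap -> [-2, 0, 4, 11, 25, 31]


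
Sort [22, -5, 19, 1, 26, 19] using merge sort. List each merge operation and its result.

Divide and conquer:
  Merge [-5] + [19] -> [-5, 19]
  Merge [22] + [-5, 19] -> [-5, 19, 22]
  Merge [26] + [19] -> [19, 26]
  Merge [1] + [19, 26] -> [1, 19, 26]
  Merge [-5, 19, 22] + [1, 19, 26] -> [-5, 1, 19, 19, 22, 26]


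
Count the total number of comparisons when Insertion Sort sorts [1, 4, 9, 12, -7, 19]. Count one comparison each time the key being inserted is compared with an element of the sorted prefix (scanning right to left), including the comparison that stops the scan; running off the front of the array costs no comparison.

Insert 4: 1 <= 4 (stop) = 1 comparison(s) -> [1, 4, 9, 12, -7, 19]
Insert 9: 4 <= 9 (stop) = 1 comparison(s) -> [1, 4, 9, 12, -7, 19]
Insert 12: 9 <= 12 (stop) = 1 comparison(s) -> [1, 4, 9, 12, -7, 19]
Insert -7: 12 > -7 (shift), 9 > -7 (shift), 4 > -7 (shift), 1 > -7 (shift), reached front = 4 comparison(s) -> [-7, 1, 4, 9, 12, 19]
Insert 19: 12 <= 19 (stop) = 1 comparison(s) -> [-7, 1, 4, 9, 12, 19]
Total comparisons: 1 + 1 + 1 + 4 + 1 = 8


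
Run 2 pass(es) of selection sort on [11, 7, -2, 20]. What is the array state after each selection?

Pass 1: Select minimum -2 at index 2, swap -> [-2, 7, 11, 20]
Pass 2: Select minimum 7 at index 1, swap -> [-2, 7, 11, 20]


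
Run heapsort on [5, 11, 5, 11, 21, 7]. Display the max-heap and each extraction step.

Build heap: [21, 11, 7, 5, 11, 5]
Extract 21: [11, 11, 7, 5, 5, 21]
Extract 11: [11, 5, 7, 5, 11, 21]
Extract 11: [7, 5, 5, 11, 11, 21]
Extract 7: [5, 5, 7, 11, 11, 21]
Extract 5: [5, 5, 7, 11, 11, 21]


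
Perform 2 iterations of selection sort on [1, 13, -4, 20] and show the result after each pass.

Pass 1: Select minimum -4 at index 2, swap -> [-4, 13, 1, 20]
Pass 2: Select minimum 1 at index 2, swap -> [-4, 1, 13, 20]


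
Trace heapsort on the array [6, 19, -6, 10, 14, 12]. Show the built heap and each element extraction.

Build heap: [19, 14, 12, 10, 6, -6]
Extract 19: [14, 10, 12, -6, 6, 19]
Extract 14: [12, 10, 6, -6, 14, 19]
Extract 12: [10, -6, 6, 12, 14, 19]
Extract 10: [6, -6, 10, 12, 14, 19]
Extract 6: [-6, 6, 10, 12, 14, 19]


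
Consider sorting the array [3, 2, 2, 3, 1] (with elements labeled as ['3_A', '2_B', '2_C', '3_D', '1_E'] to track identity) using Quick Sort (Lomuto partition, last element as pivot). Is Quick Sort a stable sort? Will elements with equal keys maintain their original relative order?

Trace Quick Sort on the labeled array (the key is the number; the letter only tracks identity):
  Partition indices 0..4 around pivot 1_E -> [1_E, 2_B, 2_C, 3_D, 3_A]
  Partition indices 1..4 around pivot 3_A -> [1_E, 2_B, 2_C, 3_D, 3_A]
  Partition indices 1..3 around pivot 3_D -> [1_E, 2_B, 2_C, 3_D, 3_A]
  Partition indices 1..2 around pivot 2_C -> [1_E, 2_B, 2_C, 3_D, 3_A]
Final order: [1_E, 2_B, 2_C, 3_D, 3_A]
Equal keys:
  value 2: originally 2_B, 2_C; after sorting 2_B, 2_C -> order preserved
  value 3: originally 3_A, 3_D; after sorting 3_D, 3_A -> order changed
Equal keys were reordered, so Quick Sort is not stable: partition swaps elements across long distances and can reorder equal keys. (One such input is enough; an unstable sort may happen to preserve order on other inputs, but it gives no guarantee.)
Answer: Not stable


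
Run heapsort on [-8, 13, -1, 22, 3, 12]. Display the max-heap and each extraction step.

Build heap: [22, 13, 12, -8, 3, -1]
Extract 22: [13, 3, 12, -8, -1, 22]
Extract 13: [12, 3, -1, -8, 13, 22]
Extract 12: [3, -8, -1, 12, 13, 22]
Extract 3: [-1, -8, 3, 12, 13, 22]
Extract -1: [-8, -1, 3, 12, 13, 22]


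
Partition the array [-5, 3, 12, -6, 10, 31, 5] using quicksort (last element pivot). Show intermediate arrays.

Partition 1: pivot=5 at index 3 -> [-5, 3, -6, 5, 10, 31, 12]
Partition 2: pivot=-6 at index 0 -> [-6, 3, -5, 5, 10, 31, 12]
Partition 3: pivot=-5 at index 1 -> [-6, -5, 3, 5, 10, 31, 12]
Partition 4: pivot=12 at index 5 -> [-6, -5, 3, 5, 10, 12, 31]


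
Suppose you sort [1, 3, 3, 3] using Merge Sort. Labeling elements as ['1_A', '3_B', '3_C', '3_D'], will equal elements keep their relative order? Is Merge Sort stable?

Trace Merge Sort on the labeled array (the key is the number; the letter only tracks identity):
  Merge [1_A] + [3_B] -> [1_A, 3_B]
  Merge [3_C] + [3_D] -> [3_C, 3_D]
  Merge [1_A, 3_B] + [3_C, 3_D] -> [1_A, 3_B, 3_C, 3_D]
Final order: [1_A, 3_B, 3_C, 3_D]
Equal keys:
  value 3: originally 3_B, 3_C, 3_D; after sorting 3_B, 3_C, 3_D -> order preserved
All equal keys kept their original relative order. Merge Sort is stable: when the heads of the two halves are equal the merge takes from the left half first.
Answer: Stable


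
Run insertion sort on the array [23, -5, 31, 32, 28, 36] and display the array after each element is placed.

First element 23 is already 'sorted'
Insert -5: shifted 1 elements -> [-5, 23, 31, 32, 28, 36]
Insert 31: shifted 0 elements -> [-5, 23, 31, 32, 28, 36]
Insert 32: shifted 0 elements -> [-5, 23, 31, 32, 28, 36]
Insert 28: shifted 2 elements -> [-5, 23, 28, 31, 32, 36]
Insert 36: shifted 0 elements -> [-5, 23, 28, 31, 32, 36]


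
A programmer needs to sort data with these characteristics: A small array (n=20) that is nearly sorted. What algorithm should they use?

Best choice: Insertion sort
Reason: Insertion sort is O(n) for nearly sorted arrays and has low overhead


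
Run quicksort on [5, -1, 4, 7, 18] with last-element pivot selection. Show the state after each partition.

Partition 1: pivot=18 at index 4 -> [5, -1, 4, 7, 18]
Partition 2: pivot=7 at index 3 -> [5, -1, 4, 7, 18]
Partition 3: pivot=4 at index 1 -> [-1, 4, 5, 7, 18]


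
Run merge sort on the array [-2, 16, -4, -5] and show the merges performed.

Divide and conquer:
  Merge [-2] + [16] -> [-2, 16]
  Merge [-4] + [-5] -> [-5, -4]
  Merge [-2, 16] + [-5, -4] -> [-5, -4, -2, 16]


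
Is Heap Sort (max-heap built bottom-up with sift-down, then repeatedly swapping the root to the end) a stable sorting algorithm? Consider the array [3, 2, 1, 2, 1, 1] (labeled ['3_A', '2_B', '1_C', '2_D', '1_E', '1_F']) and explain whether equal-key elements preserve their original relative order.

Trace Heap Sort on the labeled array (the key is the number; the letter only tracks identity):
  Build max-heap: [3_A, 2_B, 1_C, 2_D, 1_E, 1_F]
  Swap root 3_A to index 5, re-heapify first 5 -> [2_B, 2_D, 1_C, 1_F, 1_E, 3_A]
  Swap root 2_B to index 4, re-heapify first 4 -> [2_D, 1_E, 1_C, 1_F, 2_B, 3_A]
  Swap root 2_D to index 3, re-heapify first 3 -> [1_F, 1_E, 1_C, 2_D, 2_B, 3_A]
  Swap root 1_F to index 2, re-heapify first 2 -> [1_C, 1_E, 1_F, 2_D, 2_B, 3_A]
  Swap root 1_C to index 1, re-heapify first 1 -> [1_E, 1_C, 1_F, 2_D, 2_B, 3_A]
Final order: [1_E, 1_C, 1_F, 2_D, 2_B, 3_A]
Equal keys:
  value 1: originally 1_C, 1_E, 1_F; after sorting 1_E, 1_C, 1_F -> order changed
  value 2: originally 2_B, 2_D; after sorting 2_D, 2_B -> order changed
Equal keys were reordered, so Heap Sort is not stable: heap construction and root-to-end swaps move elements without regard to the original order of equal keys. (One such input is enough; an unstable sort may happen to preserve order on other inputs, but it gives no guarantee.)
Answer: Not stable


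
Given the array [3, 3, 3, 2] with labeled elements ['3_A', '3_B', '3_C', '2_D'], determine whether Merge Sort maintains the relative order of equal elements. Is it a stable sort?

Trace Merge Sort on the labeled array (the key is the number; the letter only tracks identity):
  Merge [3_A] + [3_B] -> [3_A, 3_B]
  Merge [3_C] + [2_D] -> [2_D, 3_C]
  Merge [3_A, 3_B] + [2_D, 3_C] -> [2_D, 3_A, 3_B, 3_C]
Final order: [2_D, 3_A, 3_B, 3_C]
Equal keys:
  value 3: originally 3_A, 3_B, 3_C; after sorting 3_A, 3_B, 3_C -> order preserved
All equal keys kept their original relative order. Merge Sort is stable: when the heads of the two halves are equal the merge takes from the left half first.
Answer: Stable


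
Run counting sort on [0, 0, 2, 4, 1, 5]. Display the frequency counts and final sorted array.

Count array: [2, 1, 1, 0, 1, 1]
(count[i] = number of elements equal to i)
Cumulative count: [2, 3, 4, 4, 5, 6]
Sorted: [0, 0, 1, 2, 4, 5]


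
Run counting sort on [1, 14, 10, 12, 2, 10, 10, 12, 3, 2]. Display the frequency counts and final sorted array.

Count array: [0, 1, 2, 1, 0, 0, 0, 0, 0, 0, 3, 0, 2, 0, 1]
(count[i] = number of elements equal to i)
Cumulative count: [0, 1, 3, 4, 4, 4, 4, 4, 4, 4, 7, 7, 9, 9, 10]
Sorted: [1, 2, 2, 3, 10, 10, 10, 12, 12, 14]


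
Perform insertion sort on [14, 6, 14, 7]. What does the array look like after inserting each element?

First element 14 is already 'sorted'
Insert 6: shifted 1 elements -> [6, 14, 14, 7]
Insert 14: shifted 0 elements -> [6, 14, 14, 7]
Insert 7: shifted 2 elements -> [6, 7, 14, 14]


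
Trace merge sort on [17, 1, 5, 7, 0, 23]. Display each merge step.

Divide and conquer:
  Merge [1] + [5] -> [1, 5]
  Merge [17] + [1, 5] -> [1, 5, 17]
  Merge [0] + [23] -> [0, 23]
  Merge [7] + [0, 23] -> [0, 7, 23]
  Merge [1, 5, 17] + [0, 7, 23] -> [0, 1, 5, 7, 17, 23]


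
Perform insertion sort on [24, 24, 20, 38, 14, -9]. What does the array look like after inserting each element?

First element 24 is already 'sorted'
Insert 24: shifted 0 elements -> [24, 24, 20, 38, 14, -9]
Insert 20: shifted 2 elements -> [20, 24, 24, 38, 14, -9]
Insert 38: shifted 0 elements -> [20, 24, 24, 38, 14, -9]
Insert 14: shifted 4 elements -> [14, 20, 24, 24, 38, -9]
Insert -9: shifted 5 elements -> [-9, 14, 20, 24, 24, 38]


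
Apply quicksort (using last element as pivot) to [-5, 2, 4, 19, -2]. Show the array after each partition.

Partition 1: pivot=-2 at index 1 -> [-5, -2, 4, 19, 2]
Partition 2: pivot=2 at index 2 -> [-5, -2, 2, 19, 4]
Partition 3: pivot=4 at index 3 -> [-5, -2, 2, 4, 19]


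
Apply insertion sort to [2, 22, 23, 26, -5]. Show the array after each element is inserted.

First element 2 is already 'sorted'
Insert 22: shifted 0 elements -> [2, 22, 23, 26, -5]
Insert 23: shifted 0 elements -> [2, 22, 23, 26, -5]
Insert 26: shifted 0 elements -> [2, 22, 23, 26, -5]
Insert -5: shifted 4 elements -> [-5, 2, 22, 23, 26]
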